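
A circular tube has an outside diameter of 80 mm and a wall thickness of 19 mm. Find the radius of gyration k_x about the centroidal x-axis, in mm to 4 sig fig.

Split into non-overlapping primitives; take the origin at the lower-left of the bounding box.
Outer circle: ⌀80, A = 5026.55 mm², y = 40 mm, Ī = 2 010 619 mm⁴.
Bore (subtracted): ⌀42, A = 1385.44 mm², y = 40 mm, Ī = 152 745 mm⁴.
By symmetry the centroid is at mid-height, ȳ = 40 mm.
All pieces are centred on the centroidal x-axis, so I = ΣĪ (holes subtracted) = 1 857 874 mm⁴.
Radius of gyration: k = √(I/A) = √(1 857 874 / 3641.11) = 22.5887 mm.

k_x ≈ 22.59 mm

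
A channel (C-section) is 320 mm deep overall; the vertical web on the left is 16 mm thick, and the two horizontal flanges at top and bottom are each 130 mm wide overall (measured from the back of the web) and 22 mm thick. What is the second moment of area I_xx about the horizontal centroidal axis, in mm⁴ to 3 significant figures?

Break the section into simple shapes (no overlaps), measuring from the bottom-left corner of the bounding box.
Web: 16 × 320, A = 5 120 mm², y = 160 mm, Ī = 43 690 667 mm⁴.
Top flange (beyond web): 114 × 22, A = 2 508 mm², y = 309 mm, Ī = 101 156 mm⁴.
Bottom flange (beyond web): 114 × 22, A = 2 508 mm², y = 11 mm, Ī = 101 156 mm⁴.
By symmetry the centroid is at mid-height, ȳ = 160 mm.
Transfer each piece to the horizontal centroidal axis using Ī + A·d² with d = y − 160:
  web: d = 0 mm → contributes +43 690 667 mm⁴
  top flange (beyond web): d = 149 mm → contributes +55 781 264 mm⁴
  bottom flange (beyond web): d = -149 mm → contributes +55 781 264 mm⁴
Total I = 155 253 195 mm⁴.

I_xx ≈ 1.55 × 10⁸ mm⁴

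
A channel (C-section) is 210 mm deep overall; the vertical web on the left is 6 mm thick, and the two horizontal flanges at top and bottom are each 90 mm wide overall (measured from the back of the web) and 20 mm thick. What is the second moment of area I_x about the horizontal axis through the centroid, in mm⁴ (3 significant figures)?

Break the section into simple shapes (no overlaps), measuring from the bottom-left corner of the bounding box.
Web: 6 × 210, A = 1 260 mm², y = 105 mm, Ī = 4 630 500 mm⁴.
Top flange (beyond web): 84 × 20, A = 1 680 mm², y = 200 mm, Ī = 56 000 mm⁴.
Bottom flange (beyond web): 84 × 20, A = 1 680 mm², y = 10 mm, Ī = 56 000 mm⁴.
By symmetry the centroid is at mid-height, ȳ = 105 mm.
Transfer each piece to the horizontal axis through the centroid using Ī + A·d² with d = y − 105:
  web: d = 0 mm → contributes +4 630 500 mm⁴
  top flange (beyond web): d = 95 mm → contributes +15 218 000 mm⁴
  bottom flange (beyond web): d = -95 mm → contributes +15 218 000 mm⁴
Total I = 35 066 500 mm⁴.

I_x ≈ 3.51 × 10⁷ mm⁴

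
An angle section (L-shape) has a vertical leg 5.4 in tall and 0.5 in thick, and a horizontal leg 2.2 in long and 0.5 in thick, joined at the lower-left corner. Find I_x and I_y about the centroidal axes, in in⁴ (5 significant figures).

I_x ≈ 10.459 in⁴, I_y ≈ 1.0432 in⁴

Split into non-overlapping primitives; take the origin at the lower-left of the bounding box.
Vertical leg: 0.5 × 5.4, A = 2.7 in², y = 2.7 in, Ī = 6.561 in⁴.
Horizontal leg (remainder): 1.7 × 0.5, A = 0.85 in², y = 0.25 in, Ī = 0.01770833 in⁴.
Centroid: ȳ = ΣA·y / ΣA = 2.11338 in.
Transfer each piece to the centroidal x-axis using Ī + A·d² with d = y − 2.11338:
  vertical leg: d = 0.5866197 in → contributes +7.490131 in⁴
  horizontal leg (remainder): d = -1.86338 in → contributes +2.969066 in⁴
Total I = 10.4592 in⁴.
For the y-axis: x̄ = 0.5133803 in.
Repeating about the centroidal y-axis gives I_y = 1.043198 in⁴.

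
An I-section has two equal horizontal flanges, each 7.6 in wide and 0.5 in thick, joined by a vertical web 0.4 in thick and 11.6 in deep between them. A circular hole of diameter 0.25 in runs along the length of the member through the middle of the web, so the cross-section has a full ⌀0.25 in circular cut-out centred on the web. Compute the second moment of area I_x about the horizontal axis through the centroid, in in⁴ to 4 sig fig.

I_x ≈ 330.4 in⁴

Split into non-overlapping primitives; take the origin at the lower-left of the bounding box.
Bottom flange: 7.6 × 0.5, A = 3.8 in², y = 0.25 in, Ī = 0.0791667 in⁴.
Web: 0.4 × 11.6, A = 4.64 in², y = 6.3 in, Ī = 52.0299 in⁴.
Top flange: 7.6 × 0.5, A = 3.8 in², y = 12.35 in, Ī = 0.0791667 in⁴.
Hole (subtracted): ⌀0.25, A = 0.0490874 in², y = 6.3 in, Ī = 0.000191748 in⁴.
By symmetry the centroid is at mid-height, ȳ = 6.3 in.
Transfer each piece to the horizontal axis through the centroid using Ī + A·d² with d = y − 6.3:
  bottom flange: d = -6.05 in → contributes +139.169 in⁴
  web: d = 0 in → contributes +52.0299 in⁴
  top flange: d = 6.05 in → contributes +139.169 in⁴
  hole: d = 0 in → contributes −0.000191748 in⁴
Total I = 330.367 in⁴.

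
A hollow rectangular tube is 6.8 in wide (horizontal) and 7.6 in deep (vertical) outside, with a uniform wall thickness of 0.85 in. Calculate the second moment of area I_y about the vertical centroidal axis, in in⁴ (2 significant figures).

Treat the section as a set of non-overlapping primitives; coordinates are from the bounding-box lower-left.
Outer rectangle: 6.8 × 7.6, A = 51.68 in², x = 3.4 in, Ī = 199.1 in⁴.
Inner void (subtracted): 5.1 × 5.9, A = 30.09 in², x = 3.4 in, Ī = 65.22 in⁴.
By symmetry the centroid is at mid-width, x̄ = 3.4 in.
All pieces are centred on the vertical centroidal axis, so I = ΣĪ (holes subtracted) = 133.9 in⁴.

I_y ≈ 130 in⁴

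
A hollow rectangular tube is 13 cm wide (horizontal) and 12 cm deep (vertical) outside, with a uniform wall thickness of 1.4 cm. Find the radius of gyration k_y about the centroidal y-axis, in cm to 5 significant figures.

k_y ≈ 4.7176 cm

Break the section into simple shapes (no overlaps), measuring from the bottom-left corner of the bounding box.
Outer rectangle: 13 × 12, A = 156 cm², x = 6.5 cm, Ī = 2 197 cm⁴.
Inner void (subtracted): 10.2 × 9.2, A = 93.84 cm², x = 6.5 cm, Ī = 813.5928 cm⁴.
By symmetry the centroid is at mid-width, x̄ = 6.5 cm.
All pieces are centred on the centroidal y-axis, so I = ΣĪ (holes subtracted) = 1383.407 cm⁴.
Radius of gyration: k = √(I/A) = √(1383.407 / 62.16) = 4.717583 cm.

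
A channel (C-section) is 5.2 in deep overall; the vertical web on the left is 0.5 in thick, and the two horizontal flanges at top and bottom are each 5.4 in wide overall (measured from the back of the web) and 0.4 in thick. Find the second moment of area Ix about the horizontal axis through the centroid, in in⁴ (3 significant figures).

Ix ≈ 28.5 in⁴

Split into non-overlapping primitives; take the origin at the lower-left of the bounding box.
Web: 0.5 × 5.2, A = 2.6 in², y = 2.6 in, Ī = 5.8587 in⁴.
Top flange (beyond web): 4.9 × 0.4, A = 1.96 in², y = 5 in, Ī = 0.026133 in⁴.
Bottom flange (beyond web): 4.9 × 0.4, A = 1.96 in², y = 0.2 in, Ī = 0.026133 in⁴.
By symmetry the centroid is at mid-height, ȳ = 2.6 in.
Transfer each piece to the horizontal axis through the centroid using Ī + A·d² with d = y − 2.6:
  web: d = 0 in → contributes +5.8587 in⁴
  top flange (beyond web): d = 2.4 in → contributes +11.316 in⁴
  bottom flange (beyond web): d = -2.4 in → contributes +11.316 in⁴
Total I = 28.49 in⁴.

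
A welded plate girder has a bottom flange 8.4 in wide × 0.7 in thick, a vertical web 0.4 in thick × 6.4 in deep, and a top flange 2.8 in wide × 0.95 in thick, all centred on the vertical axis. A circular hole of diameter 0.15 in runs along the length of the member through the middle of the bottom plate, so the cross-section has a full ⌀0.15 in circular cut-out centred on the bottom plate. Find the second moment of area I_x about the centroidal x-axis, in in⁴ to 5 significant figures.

Decompose the section into non-overlapping parts with the origin at the bottom-left of its bounding rectangle.
Bottom plate: 8.4 × 0.7, A = 5.88 in², y = 0.35 in, Ī = 0.2401 in⁴.
Web plate: 0.4 × 6.4, A = 2.56 in², y = 3.9 in, Ī = 8.738133 in⁴.
Top plate: 2.8 × 0.95, A = 2.66 in², y = 7.575 in, Ī = 0.2000542 in⁴.
Hole (subtracted): ⌀0.15, A = 0.01767146 in², y = 0.35 in, Ī = 0.00002485049 in⁴.
Centroid: ȳ = ΣA·y / ΣA = 2.904201 in.
Transfer each piece to the centroidal x-axis using Ī + A·d² with d = y − 2.904201:
  bottom plate: d = -2.554201 in → contributes +38.6009 in⁴
  web plate: d = 0.9957985 in → contributes +11.27667 in⁴
  top plate: d = 4.670799 in → contributes +58.23157 in⁴
  hole: d = -2.554201 in → contributes −0.1153125 in⁴
Total I = 107.9938 in⁴.

I_x ≈ 107.99 in⁴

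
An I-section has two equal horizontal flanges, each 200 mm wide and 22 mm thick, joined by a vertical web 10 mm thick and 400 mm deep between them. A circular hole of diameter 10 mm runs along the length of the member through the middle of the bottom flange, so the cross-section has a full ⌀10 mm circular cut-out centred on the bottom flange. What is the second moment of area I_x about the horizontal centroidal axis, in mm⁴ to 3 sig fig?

I_x ≈ 4.42 × 10⁸ mm⁴

Break the section into simple shapes (no overlaps), measuring from the bottom-left corner of the bounding box.
Bottom flange: 200 × 22, A = 4 400 mm², y = 11 mm, Ī = 177 467 mm⁴.
Web: 10 × 400, A = 4 000 mm², y = 222 mm, Ī = 53 333 333 mm⁴.
Top flange: 200 × 22, A = 4 400 mm², y = 433 mm, Ī = 177 467 mm⁴.
Hole (subtracted): ⌀10, A = 78.54 mm², y = 11 mm, Ī = 490.87 mm⁴.
Centroid: ȳ = ΣA·y / ΣA = 223.3 mm.
Transfer each piece to the horizontal centroidal axis using Ī + A·d² with d = y − 223.3:
  bottom flange: d = -212.3 mm → contributes +198 496 136 mm⁴
  web: d = -1.3027 mm → contributes +53 340 121 mm⁴
  top flange: d = 209.7 mm → contributes +193 658 530 mm⁴
  hole: d = -212.3 mm → contributes −3 540 471 mm⁴
Total I = 441 954 317 mm⁴.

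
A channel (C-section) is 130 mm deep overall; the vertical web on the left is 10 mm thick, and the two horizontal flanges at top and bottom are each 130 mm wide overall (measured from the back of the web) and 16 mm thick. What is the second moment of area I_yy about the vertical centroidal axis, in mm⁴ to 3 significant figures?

Break the section into simple shapes (no overlaps), measuring from the bottom-left corner of the bounding box.
Web: 10 × 130, A = 1 300 mm², x = 5 mm, Ī = 10 833 mm⁴.
Top flange (beyond web): 120 × 16, A = 1 920 mm², x = 70 mm, Ī = 2 304 000 mm⁴.
Bottom flange (beyond web): 120 × 16, A = 1 920 mm², x = 70 mm, Ī = 2 304 000 mm⁴.
Centroid: x̄ = ΣA·x / ΣA = 53.56 mm.
Transfer each piece to the vertical centroidal axis using Ī + A·d² with d = x − 53.56:
  web: d = -48.56 mm → contributes +3 076 368 mm⁴
  top flange (beyond web): d = 16.44 mm → contributes +2 822 906 mm⁴
  bottom flange (beyond web): d = 16.44 mm → contributes +2 822 906 mm⁴
Total I = 8 722 180 mm⁴.

I_yy ≈ 8.72 × 10⁶ mm⁴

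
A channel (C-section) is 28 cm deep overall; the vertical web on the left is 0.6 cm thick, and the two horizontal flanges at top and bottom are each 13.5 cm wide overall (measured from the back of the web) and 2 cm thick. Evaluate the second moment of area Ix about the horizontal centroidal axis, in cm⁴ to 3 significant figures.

Ix ≈ 9840 cm⁴

Break the section into simple shapes (no overlaps), measuring from the bottom-left corner of the bounding box.
Web: 0.6 × 28, A = 16.8 cm², y = 14 cm, Ī = 1097.6 cm⁴.
Top flange (beyond web): 12.9 × 2, A = 25.8 cm², y = 27 cm, Ī = 8.6 cm⁴.
Bottom flange (beyond web): 12.9 × 2, A = 25.8 cm², y = 1 cm, Ī = 8.6 cm⁴.
By symmetry the centroid is at mid-height, ȳ = 14 cm.
Transfer each piece to the horizontal centroidal axis using Ī + A·d² with d = y − 14:
  web: d = 0 cm → contributes +1097.6 cm⁴
  top flange (beyond web): d = 13 cm → contributes +4368.8 cm⁴
  bottom flange (beyond web): d = -13 cm → contributes +4368.8 cm⁴
Total I = 9835.2 cm⁴.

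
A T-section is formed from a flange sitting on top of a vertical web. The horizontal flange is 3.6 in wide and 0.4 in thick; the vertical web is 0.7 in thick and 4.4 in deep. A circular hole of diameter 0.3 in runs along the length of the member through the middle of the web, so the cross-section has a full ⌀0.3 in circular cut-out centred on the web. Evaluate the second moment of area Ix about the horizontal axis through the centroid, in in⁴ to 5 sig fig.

Decompose the section into non-overlapping parts with the origin at the bottom-left of its bounding rectangle.
Flange: 3.6 × 0.4, A = 1.44 in², y = 4.6 in, Ī = 0.0192 in⁴.
Web: 0.7 × 4.4, A = 3.08 in², y = 2.2 in, Ī = 4.969067 in⁴.
Hole (subtracted): ⌀0.3, A = 0.07068583 in², y = 2.2 in, Ī = 0.0003976078 in⁴.
Centroid: ȳ = ΣA·y / ΣA = 2.976749 in.
Transfer each piece to the horizontal axis through the centroid using Ī + A·d² with d = y − 2.976749:
  flange: d = 1.623251 in → contributes +3.813519 in⁴
  web: d = -0.7767489 in → contributes +6.82735 in⁴
  hole: d = -0.7767489 in → contributes −0.04304512 in⁴
Total I = 10.59782 in⁴.

Ix ≈ 10.598 in⁴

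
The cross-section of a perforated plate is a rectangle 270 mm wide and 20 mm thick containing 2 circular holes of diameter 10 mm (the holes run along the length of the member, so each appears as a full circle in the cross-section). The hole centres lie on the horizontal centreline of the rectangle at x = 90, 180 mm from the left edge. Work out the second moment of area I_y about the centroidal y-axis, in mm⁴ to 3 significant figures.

Treat the section as a set of non-overlapping primitives; coordinates are from the bounding-box lower-left.
Plate: 270 × 20, A = 5 400 mm², x = 135 mm, Ī = 32 805 000 mm⁴.
Hole 1 (subtracted): ⌀10, A = 78.54 mm², x = 90 mm, Ī = 490.87 mm⁴.
Hole 2 (subtracted): ⌀10, A = 78.54 mm², x = 180 mm, Ī = 490.87 mm⁴.
By symmetry the centroid is at mid-width, x̄ = 135 mm.
Transfer each piece to the centroidal y-axis using Ī + A·d² with d = x − 135:
  plate: d = 0 mm → contributes +32 805 000 mm⁴
  hole 1: d = -45 mm → contributes −159 534 mm⁴
  hole 2: d = 45 mm → contributes −159 534 mm⁴
Total I = 32 485 932 mm⁴.

I_y ≈ 3.25 × 10⁷ mm⁴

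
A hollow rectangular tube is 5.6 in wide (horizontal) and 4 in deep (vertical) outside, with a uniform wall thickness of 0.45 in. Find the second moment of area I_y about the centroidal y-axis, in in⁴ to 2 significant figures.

I_y ≈ 32 in⁴

Decompose the section into non-overlapping parts with the origin at the bottom-left of its bounding rectangle.
Outer rectangle: 5.6 × 4, A = 22.4 in², x = 2.8 in, Ī = 58.54 in⁴.
Inner void (subtracted): 4.7 × 3.1, A = 14.57 in², x = 2.8 in, Ī = 26.82 in⁴.
By symmetry the centroid is at mid-width, x̄ = 2.8 in.
All pieces are centred on the centroidal y-axis, so I = ΣĪ (holes subtracted) = 31.72 in⁴.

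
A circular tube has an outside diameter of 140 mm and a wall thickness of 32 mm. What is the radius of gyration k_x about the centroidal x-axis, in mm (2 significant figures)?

Split into non-overlapping primitives; take the origin at the lower-left of the bounding box.
Outer circle: ⌀140, A = 15 394 mm², y = 70 mm, Ī = 18 857 410 mm⁴.
Bore (subtracted): ⌀76, A = 4 536 mm², y = 70 mm, Ī = 1 637 662 mm⁴.
By symmetry the centroid is at mid-height, ȳ = 70 mm.
All pieces are centred on the centroidal x-axis, so I = ΣĪ (holes subtracted) = 17 219 748 mm⁴.
Radius of gyration: k = √(I/A) = √(17 219 748 / 10 857) = 39.82 mm.

k_x ≈ 40 mm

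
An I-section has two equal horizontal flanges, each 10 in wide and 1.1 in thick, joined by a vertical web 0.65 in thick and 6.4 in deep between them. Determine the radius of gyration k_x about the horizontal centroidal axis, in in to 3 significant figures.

Break the section into simple shapes (no overlaps), measuring from the bottom-left corner of the bounding box.
Bottom flange: 10 × 1.1, A = 11 in², y = 0.55 in, Ī = 1.1092 in⁴.
Web: 0.65 × 6.4, A = 4.16 in², y = 4.3 in, Ī = 14.199 in⁴.
Top flange: 10 × 1.1, A = 11 in², y = 8.05 in, Ī = 1.1092 in⁴.
By symmetry the centroid is at mid-height, ȳ = 4.3 in.
Transfer each piece to the horizontal centroidal axis using Ī + A·d² with d = y − 4.3:
  bottom flange: d = -3.75 in → contributes +155.8 in⁴
  web: d = 0 in → contributes +14.199 in⁴
  top flange: d = 3.75 in → contributes +155.8 in⁴
Total I = 325.79 in⁴.
Radius of gyration: k = √(I/A) = √(325.79 / 26.16) = 3.529 in.

k_x ≈ 3.53 in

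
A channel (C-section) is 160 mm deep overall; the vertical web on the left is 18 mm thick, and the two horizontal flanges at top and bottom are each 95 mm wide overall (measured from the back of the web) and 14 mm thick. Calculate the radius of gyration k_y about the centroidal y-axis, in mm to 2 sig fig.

Treat the section as a set of non-overlapping primitives; coordinates are from the bounding-box lower-left.
Web: 18 × 160, A = 2 880 mm², x = 9 mm, Ī = 77 760 mm⁴.
Top flange (beyond web): 77 × 14, A = 1 078 mm², x = 56.5 mm, Ī = 532 622 mm⁴.
Bottom flange (beyond web): 77 × 14, A = 1 078 mm², x = 56.5 mm, Ī = 532 622 mm⁴.
Centroid: x̄ = ΣA·x / ΣA = 29.34 mm.
Transfer each piece to the centroidal y-axis using Ī + A·d² with d = x − 29.34:
  web: d = -20.34 mm → contributes +1 268 744 mm⁴
  top flange (beyond web): d = 27.16 mm → contributes +1 328 084 mm⁴
  bottom flange (beyond web): d = 27.16 mm → contributes +1 328 084 mm⁴
Total I = 3 924 912 mm⁴.
Radius of gyration: k = √(I/A) = √(3 924 912 / 5 036) = 27.92 mm.

k_y ≈ 28 mm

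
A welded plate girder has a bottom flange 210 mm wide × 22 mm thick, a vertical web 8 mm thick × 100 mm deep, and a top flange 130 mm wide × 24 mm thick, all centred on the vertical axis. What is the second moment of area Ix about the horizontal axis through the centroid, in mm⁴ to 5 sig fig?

Ix ≈ 2.9272 × 10⁷ mm⁴

Split into non-overlapping primitives; take the origin at the lower-left of the bounding box.
Bottom plate: 210 × 22, A = 4 620 mm², y = 11 mm, Ī = 186 340 mm⁴.
Web plate: 8 × 100, A = 800 mm², y = 72 mm, Ī = 666666.7 mm⁴.
Top plate: 130 × 24, A = 3 120 mm², y = 134 mm, Ī = 149 760 mm⁴.
Centroid: ȳ = ΣA·y / ΣA = 61.65105 mm.
Transfer each piece to the horizontal axis through the centroid using Ī + A·d² with d = y − 61.65105:
  bottom plate: d = -50.65105 mm → contributes +12 039 085 mm⁴
  web plate: d = 10.34895 mm → contributes +752347.2 mm⁴
  top plate: d = 72.34895 mm → contributes +16 480 994 mm⁴
Total I = 29 272 427 mm⁴.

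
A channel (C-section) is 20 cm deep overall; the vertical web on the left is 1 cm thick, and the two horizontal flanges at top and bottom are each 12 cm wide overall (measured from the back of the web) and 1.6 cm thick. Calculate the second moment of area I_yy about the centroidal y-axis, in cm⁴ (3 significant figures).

Break the section into simple shapes (no overlaps), measuring from the bottom-left corner of the bounding box.
Web: 1 × 20, A = 20 cm², x = 0.5 cm, Ī = 1.6667 cm⁴.
Top flange (beyond web): 11 × 1.6, A = 17.6 cm², x = 6.5 cm, Ī = 177.47 cm⁴.
Bottom flange (beyond web): 11 × 1.6, A = 17.6 cm², x = 6.5 cm, Ī = 177.47 cm⁴.
Centroid: x̄ = ΣA·x / ΣA = 4.3261 cm.
Transfer each piece to the centroidal y-axis using Ī + A·d² with d = x − 4.3261:
  web: d = -3.8261 cm → contributes +294.45 cm⁴
  top flange (beyond web): d = 2.1739 cm → contributes +260.64 cm⁴
  bottom flange (beyond web): d = 2.1739 cm → contributes +260.64 cm⁴
Total I = 815.73 cm⁴.

I_yy ≈ 816 cm⁴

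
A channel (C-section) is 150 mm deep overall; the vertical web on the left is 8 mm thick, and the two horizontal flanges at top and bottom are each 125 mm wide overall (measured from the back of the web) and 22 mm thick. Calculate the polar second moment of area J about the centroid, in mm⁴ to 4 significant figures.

Split into non-overlapping primitives; take the origin at the lower-left of the bounding box.
Web: 8 × 150, A = 1 200 mm², y = 75 mm, Ī = 2 250 000 mm⁴.
Top flange (beyond web): 117 × 22, A = 2 574 mm², y = 139 mm, Ī = 103 818 mm⁴.
Bottom flange (beyond web): 117 × 22, A = 2 574 mm², y = 11 mm, Ī = 103 818 mm⁴.
By symmetry the centroid is at mid-height, ȳ = 75 mm.
Transfer each piece to the centroidal x-axis using Ī + A·d² with d = y − 75:
  web: d = 0 mm → contributes +2 250 000 mm⁴
  top flange (beyond web): d = 64 mm → contributes +10 646 922 mm⁴
  bottom flange (beyond web): d = -64 mm → contributes +10 646 922 mm⁴
Total I = 23 543 844 mm⁴.
For the y-axis: x̄ = 54.6853 mm.
Repeating about the centroidal y-axis gives I_y = 9 680 375 mm⁴.
Polar second moment: J = I_x + I_y = 33 224 219 mm⁴.

J ≈ 3.322 × 10⁷ mm⁴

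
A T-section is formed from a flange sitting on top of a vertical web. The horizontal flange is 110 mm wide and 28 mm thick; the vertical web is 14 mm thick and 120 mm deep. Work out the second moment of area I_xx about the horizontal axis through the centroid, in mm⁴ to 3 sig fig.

I_xx ≈ 8.17 × 10⁶ mm⁴

Split into non-overlapping primitives; take the origin at the lower-left of the bounding box.
Flange: 110 × 28, A = 3 080 mm², y = 134 mm, Ī = 201 227 mm⁴.
Web: 14 × 120, A = 1 680 mm², y = 60 mm, Ī = 2 016 000 mm⁴.
Centroid: ȳ = ΣA·y / ΣA = 107.88 mm.
Transfer each piece to the horizontal axis through the centroid using Ī + A·d² with d = y − 107.88:
  flange: d = 26.118 mm → contributes +2 302 192 mm⁴
  web: d = -47.882 mm → contributes +5 867 769 mm⁴
Total I = 8 169 961 mm⁴.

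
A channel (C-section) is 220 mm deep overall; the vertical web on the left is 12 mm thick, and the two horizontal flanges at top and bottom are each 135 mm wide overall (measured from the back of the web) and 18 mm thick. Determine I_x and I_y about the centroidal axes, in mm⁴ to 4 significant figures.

I_x ≈ 5.594 × 10⁷ mm⁴, I_y ≈ 1.315 × 10⁷ mm⁴

Decompose the section into non-overlapping parts with the origin at the bottom-left of its bounding rectangle.
Web: 12 × 220, A = 2 640 mm², y = 110 mm, Ī = 10 648 000 mm⁴.
Top flange (beyond web): 123 × 18, A = 2 214 mm², y = 211 mm, Ī = 59 778 mm⁴.
Bottom flange (beyond web): 123 × 18, A = 2 214 mm², y = 9 mm, Ī = 59 778 mm⁴.
By symmetry the centroid is at mid-height, ȳ = 110 mm.
Transfer each piece to the centroidal x-axis using Ī + A·d² with d = y − 110:
  web: d = 0 mm → contributes +10 648 000 mm⁴
  top flange (beyond web): d = 101 mm → contributes +22 644 792 mm⁴
  bottom flange (beyond web): d = -101 mm → contributes +22 644 792 mm⁴
Total I = 55 937 584 mm⁴.
For the y-axis: x̄ = 48.2878 mm.
Repeating about the centroidal y-axis gives I_y = 13 149 963 mm⁴.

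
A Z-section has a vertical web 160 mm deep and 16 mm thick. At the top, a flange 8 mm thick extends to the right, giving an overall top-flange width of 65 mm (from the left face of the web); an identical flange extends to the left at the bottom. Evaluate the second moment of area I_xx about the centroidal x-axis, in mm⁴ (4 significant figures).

I_xx ≈ 9.994 × 10⁶ mm⁴

Break the section into simple shapes (no overlaps), measuring from the bottom-left corner of the bounding box.
Web: 16 × 160, A = 2 560 mm², y = 80 mm, Ī = 5 461 333 mm⁴.
Top flange (beyond web): 49 × 8, A = 392 mm², y = 156 mm, Ī = 2090.67 mm⁴.
Bottom flange (beyond web): 49 × 8, A = 392 mm², y = 4 mm, Ī = 2090.67 mm⁴.
Centroid: ȳ = ΣA·y / ΣA = 80 mm.
Transfer each piece to the centroidal x-axis using Ī + A·d² with d = y − 80:
  web: d = 0 mm → contributes +5 461 333 mm⁴
  top flange (beyond web): d = 76 mm → contributes +2 266 283 mm⁴
  bottom flange (beyond web): d = -76 mm → contributes +2 266 283 mm⁴
Total I = 9 993 899 mm⁴.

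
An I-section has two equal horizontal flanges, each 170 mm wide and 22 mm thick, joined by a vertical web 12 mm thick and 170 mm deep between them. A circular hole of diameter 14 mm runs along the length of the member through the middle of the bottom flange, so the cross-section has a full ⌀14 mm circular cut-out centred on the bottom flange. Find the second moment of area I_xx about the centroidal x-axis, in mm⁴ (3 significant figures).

I_xx ≈ 7.27 × 10⁷ mm⁴

Break the section into simple shapes (no overlaps), measuring from the bottom-left corner of the bounding box.
Bottom flange: 170 × 22, A = 3 740 mm², y = 11 mm, Ī = 150 847 mm⁴.
Web: 12 × 170, A = 2 040 mm², y = 107 mm, Ī = 4 913 000 mm⁴.
Top flange: 170 × 22, A = 3 740 mm², y = 203 mm, Ī = 150 847 mm⁴.
Hole (subtracted): ⌀14, A = 153.94 mm², y = 11 mm, Ī = 1885.7 mm⁴.
Centroid: ȳ = ΣA·y / ΣA = 108.58 mm.
Transfer each piece to the centroidal x-axis using Ī + A·d² with d = y − 108.58:
  bottom flange: d = -97.578 mm → contributes +35 761 006 mm⁴
  web: d = -1.5778 mm → contributes +4 918 079 mm⁴
  top flange: d = 94.422 mm → contributes +33 494 990 mm⁴
  hole: d = -97.578 mm → contributes −1 467 596 mm⁴
Total I = 72 706 477 mm⁴.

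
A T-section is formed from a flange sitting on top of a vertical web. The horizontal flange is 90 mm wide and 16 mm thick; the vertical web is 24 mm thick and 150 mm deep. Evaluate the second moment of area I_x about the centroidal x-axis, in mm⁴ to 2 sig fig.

I_x ≈ 1.4 × 10⁷ mm⁴

Split into non-overlapping primitives; take the origin at the lower-left of the bounding box.
Flange: 90 × 16, A = 1 440 mm², y = 158 mm, Ī = 30 720 mm⁴.
Web: 24 × 150, A = 3 600 mm², y = 75 mm, Ī = 6 750 000 mm⁴.
Centroid: ȳ = ΣA·y / ΣA = 98.71 mm.
Transfer each piece to the centroidal x-axis using Ī + A·d² with d = y − 98.71:
  flange: d = 59.29 mm → contributes +5 092 026 mm⁴
  web: d = -23.71 mm → contributes +8 774 522 mm⁴
Total I = 13 866 549 mm⁴.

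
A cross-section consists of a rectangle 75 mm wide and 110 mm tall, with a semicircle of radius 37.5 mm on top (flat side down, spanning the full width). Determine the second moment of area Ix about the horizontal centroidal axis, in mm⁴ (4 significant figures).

Ix ≈ 1.730 × 10⁷ mm⁴

Split into non-overlapping primitives; take the origin at the lower-left of the bounding box.
Rectangular body: 75 × 110, A = 8 250 mm², y = 55 mm, Ī = 8 318 750 mm⁴.
Semicircular cap: semicircle r = 37.5, A = 2208.93 mm², y = 125.915 mm, Ī = 217 049 mm⁴.
Centroid: ȳ = ΣA·y / ΣA = 69.9774 mm.
Transfer each piece to the horizontal centroidal axis using Ī + A·d² with d = y − 69.9774:
  rectangular body: d = -14.9774 mm → contributes +10 169 409 mm⁴
  semicircular cap: d = 55.9381 mm → contributes +7 128 955 mm⁴
Total I = 17 298 364 mm⁴.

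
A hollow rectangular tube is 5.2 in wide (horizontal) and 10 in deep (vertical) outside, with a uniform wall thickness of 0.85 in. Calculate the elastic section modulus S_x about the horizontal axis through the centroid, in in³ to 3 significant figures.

Treat the section as a set of non-overlapping primitives; coordinates are from the bounding-box lower-left.
Outer rectangle: 5.2 × 10, A = 52 in², y = 5 in, Ī = 433.33 in⁴.
Inner void (subtracted): 3.5 × 8.3, A = 29.05 in², y = 5 in, Ī = 166.77 in⁴.
By symmetry the centroid is at mid-height, ȳ = 5 in.
All pieces are centred on the horizontal axis through the centroid, so I = ΣĪ (holes subtracted) = 266.56 in⁴.
Extreme fibre distance c = 5 in; S = I/c = 53.312 in³.

S_x ≈ 53.3 in³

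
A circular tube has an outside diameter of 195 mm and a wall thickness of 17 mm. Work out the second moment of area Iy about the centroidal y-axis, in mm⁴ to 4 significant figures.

Treat the section as a set of non-overlapping primitives; coordinates are from the bounding-box lower-left.
Outer circle: ⌀195, A = 29864.8 mm², x = 97.5 mm, Ī = 70 975 481 mm⁴.
Bore (subtracted): ⌀161, A = 20358.3 mm², x = 97.5 mm, Ī = 32 981 728 mm⁴.
By symmetry the centroid is at mid-width, x̄ = 97.5 mm.
All pieces are centred on the centroidal y-axis, so I = ΣĪ (holes subtracted) = 37 993 753 mm⁴.

Iy ≈ 3.799 × 10⁷ mm⁴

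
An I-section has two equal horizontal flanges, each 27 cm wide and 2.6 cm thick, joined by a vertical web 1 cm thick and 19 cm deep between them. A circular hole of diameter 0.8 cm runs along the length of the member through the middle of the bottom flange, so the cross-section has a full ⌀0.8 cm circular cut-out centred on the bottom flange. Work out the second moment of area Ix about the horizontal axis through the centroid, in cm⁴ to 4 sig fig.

Break the section into simple shapes (no overlaps), measuring from the bottom-left corner of the bounding box.
Bottom flange: 27 × 2.6, A = 70.2 cm², y = 1.3 cm, Ī = 39.546 cm⁴.
Web: 1 × 19, A = 19 cm², y = 12.1 cm, Ī = 571.583 cm⁴.
Top flange: 27 × 2.6, A = 70.2 cm², y = 22.9 cm, Ī = 39.546 cm⁴.
Hole (subtracted): ⌀0.8, A = 0.502655 cm², y = 1.3 cm, Ī = 0.0201062 cm⁴.
Centroid: ȳ = ΣA·y / ΣA = 12.1342 cm.
Transfer each piece to the horizontal axis through the centroid using Ī + A·d² with d = y − 12.1342:
  bottom flange: d = -10.8342 cm → contributes +8279.56 cm⁴
  web: d = -0.0341646 cm → contributes +571.606 cm⁴
  top flange: d = 10.7658 cm → contributes +8175.95 cm⁴
  hole: d = -10.8342 cm → contributes −59.0213 cm⁴
Total I = 16968.1 cm⁴.

Ix ≈ 1.697 × 10⁴ cm⁴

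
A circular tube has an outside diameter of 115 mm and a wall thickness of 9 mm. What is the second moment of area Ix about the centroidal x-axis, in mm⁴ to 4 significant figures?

Split into non-overlapping primitives; take the origin at the lower-left of the bounding box.
Outer circle: ⌀115, A = 10386.9 mm², y = 57.5 mm, Ī = 8 585 414 mm⁴.
Bore (subtracted): ⌀97, A = 7389.81 mm², y = 57.5 mm, Ī = 4 345 671 mm⁴.
By symmetry the centroid is at mid-height, ȳ = 57.5 mm.
All pieces are centred on the centroidal x-axis, so I = ΣĪ (holes subtracted) = 4 239 743 mm⁴.

Ix ≈ 4.240 × 10⁶ mm⁴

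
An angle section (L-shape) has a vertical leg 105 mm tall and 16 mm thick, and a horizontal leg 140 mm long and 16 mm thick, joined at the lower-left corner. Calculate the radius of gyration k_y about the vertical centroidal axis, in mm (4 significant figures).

k_y ≈ 43.82 mm

Decompose the section into non-overlapping parts with the origin at the bottom-left of its bounding rectangle.
Vertical leg: 16 × 105, A = 1 680 mm², x = 8 mm, Ī = 35 840 mm⁴.
Horizontal leg (remainder): 124 × 16, A = 1 984 mm², x = 78 mm, Ī = 2 542 165 mm⁴.
Centroid: x̄ = ΣA·x / ΣA = 45.9039 mm.
Transfer each piece to the vertical centroidal axis using Ī + A·d² with d = x − 45.9039:
  vertical leg: d = -37.9039 mm → contributes +2 449 509 mm⁴
  horizontal leg (remainder): d = 32.0961 mm → contributes +4 585 998 mm⁴
Total I = 7 035 508 mm⁴.
Radius of gyration: k = √(I/A) = √(7 035 508 / 3 664) = 43.8198 mm.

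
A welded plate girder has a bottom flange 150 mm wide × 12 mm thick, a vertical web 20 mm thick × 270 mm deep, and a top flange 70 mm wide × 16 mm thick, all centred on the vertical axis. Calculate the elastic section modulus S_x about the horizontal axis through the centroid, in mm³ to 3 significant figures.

S_x ≈ 5.58 × 10⁵ mm³

Split into non-overlapping primitives; take the origin at the lower-left of the bounding box.
Bottom plate: 150 × 12, A = 1 800 mm², y = 6 mm, Ī = 21 600 mm⁴.
Web plate: 20 × 270, A = 5 400 mm², y = 147 mm, Ī = 32 805 000 mm⁴.
Top plate: 70 × 16, A = 1 120 mm², y = 290 mm, Ī = 23 893 mm⁴.
Centroid: ȳ = ΣA·y / ΣA = 135.75 mm.
Transfer each piece to the horizontal axis through the centroid using Ī + A·d² with d = y − 135.75:
  bottom plate: d = -129.75 mm → contributes +30 322 467 mm⁴
  web plate: d = 11.255 mm → contributes +33 489 022 mm⁴
  top plate: d = 154.25 mm → contributes +26 673 785 mm⁴
Total I = 90 485 273 mm⁴.
Extreme fibre distance c = 162.25 mm; S = I/c = 557 674 mm³.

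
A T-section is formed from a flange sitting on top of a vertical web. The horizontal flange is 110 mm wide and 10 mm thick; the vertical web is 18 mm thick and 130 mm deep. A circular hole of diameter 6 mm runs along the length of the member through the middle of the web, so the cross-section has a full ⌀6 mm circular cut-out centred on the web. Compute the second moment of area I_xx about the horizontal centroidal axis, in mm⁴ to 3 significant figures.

Treat the section as a set of non-overlapping primitives; coordinates are from the bounding-box lower-left.
Flange: 110 × 10, A = 1 100 mm², y = 135 mm, Ī = 9166.7 mm⁴.
Web: 18 × 130, A = 2 340 mm², y = 65 mm, Ī = 3 295 500 mm⁴.
Hole (subtracted): ⌀6, A = 28.274 mm², y = 65 mm, Ī = 63.617 mm⁴.
Centroid: ȳ = ΣA·y / ΣA = 87.569 mm.
Transfer each piece to the horizontal centroidal axis using Ī + A·d² with d = y − 87.569:
  flange: d = 47.431 mm → contributes +2 483 813 mm⁴
  web: d = -22.569 mm → contributes +4 487 425 mm⁴
  hole: d = -22.569 mm → contributes −14 466 mm⁴
Total I = 6 956 773 mm⁴.

I_xx ≈ 6.96 × 10⁶ mm⁴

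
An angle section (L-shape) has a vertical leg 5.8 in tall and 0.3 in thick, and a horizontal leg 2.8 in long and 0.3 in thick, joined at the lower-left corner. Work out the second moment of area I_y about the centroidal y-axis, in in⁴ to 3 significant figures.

I_y ≈ 1.43 in⁴

Split into non-overlapping primitives; take the origin at the lower-left of the bounding box.
Vertical leg: 0.3 × 5.8, A = 1.74 in², x = 0.15 in, Ī = 0.01305 in⁴.
Horizontal leg (remainder): 2.5 × 0.3, A = 0.75 in², x = 1.55 in, Ī = 0.39063 in⁴.
Centroid: x̄ = ΣA·x / ΣA = 0.57169 in.
Transfer each piece to the centroidal y-axis using Ī + A·d² with d = x − 0.57169:
  vertical leg: d = -0.42169 in → contributes +0.32246 in⁴
  horizontal leg (remainder): d = 0.97831 in → contributes +1.1084 in⁴
Total I = 1.4309 in⁴.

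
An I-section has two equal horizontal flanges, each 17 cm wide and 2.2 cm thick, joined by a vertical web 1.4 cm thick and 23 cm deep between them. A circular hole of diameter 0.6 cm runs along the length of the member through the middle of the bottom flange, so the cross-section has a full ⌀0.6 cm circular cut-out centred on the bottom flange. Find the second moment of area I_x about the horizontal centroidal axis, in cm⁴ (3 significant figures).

I_x ≈ 1.33 × 10⁴ cm⁴

Break the section into simple shapes (no overlaps), measuring from the bottom-left corner of the bounding box.
Bottom flange: 17 × 2.2, A = 37.4 cm², y = 1.1 cm, Ī = 15.085 cm⁴.
Web: 1.4 × 23, A = 32.2 cm², y = 13.7 cm, Ī = 1419.5 cm⁴.
Top flange: 17 × 2.2, A = 37.4 cm², y = 26.3 cm, Ī = 15.085 cm⁴.
Hole (subtracted): ⌀0.6, A = 0.28274 cm², y = 1.1 cm, Ī = 0.0063617 cm⁴.
Centroid: ȳ = ΣA·y / ΣA = 13.733 cm.
Transfer each piece to the horizontal centroidal axis using Ī + A·d² with d = y − 13.733:
  bottom flange: d = -12.633 cm → contributes +5984.2 cm⁴
  web: d = -0.033383 cm → contributes +1419.5 cm⁴
  top flange: d = 12.567 cm → contributes +5921.3 cm⁴
  hole: d = -12.633 cm → contributes −45.133 cm⁴
Total I = 13 280 cm⁴.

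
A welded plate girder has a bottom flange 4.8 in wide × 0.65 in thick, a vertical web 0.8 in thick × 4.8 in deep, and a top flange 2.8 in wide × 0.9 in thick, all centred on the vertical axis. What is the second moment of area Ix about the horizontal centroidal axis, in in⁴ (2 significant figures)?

Ix ≈ 51 in⁴

Split into non-overlapping primitives; take the origin at the lower-left of the bounding box.
Bottom plate: 4.8 × 0.65, A = 3.12 in², y = 0.325 in, Ī = 0.1099 in⁴.
Web plate: 0.8 × 4.8, A = 3.84 in², y = 3.05 in, Ī = 7.373 in⁴.
Top plate: 2.8 × 0.9, A = 2.52 in², y = 5.9 in, Ī = 0.1701 in⁴.
Centroid: ȳ = ΣA·y / ΣA = 2.911 in.
Transfer each piece to the horizontal centroidal axis using Ī + A·d² with d = y − 2.911:
  bottom plate: d = -2.586 in → contributes +20.97 in⁴
  web plate: d = 0.1392 in → contributes +7.447 in⁴
  top plate: d = 2.989 in → contributes +22.69 in⁴
Total I = 51.11 in⁴.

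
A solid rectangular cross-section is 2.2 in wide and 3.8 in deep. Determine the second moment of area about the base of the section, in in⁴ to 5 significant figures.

The section: 2.2 × 3.8, A = 8.36 in², y = 1.9 in, Ī = 10.05987 in⁴.
Transfer it to the bottom edge using Ī + A·d² with d = y − 0:
  the section: d = 1.9 in → contributes +40.23947 in⁴
Total I = 40.23947 in⁴.

I_base ≈ 40.239 in⁴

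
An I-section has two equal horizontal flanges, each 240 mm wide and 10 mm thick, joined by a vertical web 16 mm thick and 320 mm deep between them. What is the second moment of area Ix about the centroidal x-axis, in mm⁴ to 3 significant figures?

Ix ≈ 1.74 × 10⁸ mm⁴

Treat the section as a set of non-overlapping primitives; coordinates are from the bounding-box lower-left.
Bottom flange: 240 × 10, A = 2 400 mm², y = 5 mm, Ī = 20 000 mm⁴.
Web: 16 × 320, A = 5 120 mm², y = 170 mm, Ī = 43 690 667 mm⁴.
Top flange: 240 × 10, A = 2 400 mm², y = 335 mm, Ī = 20 000 mm⁴.
By symmetry the centroid is at mid-height, ȳ = 170 mm.
Transfer each piece to the centroidal x-axis using Ī + A·d² with d = y − 170:
  bottom flange: d = -165 mm → contributes +65 360 000 mm⁴
  web: d = 0 mm → contributes +43 690 667 mm⁴
  top flange: d = 165 mm → contributes +65 360 000 mm⁴
Total I = 174 410 667 mm⁴.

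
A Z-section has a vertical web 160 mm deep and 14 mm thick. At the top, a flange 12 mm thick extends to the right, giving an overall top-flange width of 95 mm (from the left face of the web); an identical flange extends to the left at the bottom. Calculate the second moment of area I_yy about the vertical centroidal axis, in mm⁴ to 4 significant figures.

I_yy ≈ 5.486 × 10⁶ mm⁴

Treat the section as a set of non-overlapping primitives; coordinates are from the bounding-box lower-left.
Web: 14 × 160, A = 2 240 mm², x = 88 mm, Ī = 36586.7 mm⁴.
Top flange (beyond web): 81 × 12, A = 972 mm², x = 135.5 mm, Ī = 531 441 mm⁴.
Bottom flange (beyond web): 81 × 12, A = 972 mm², x = 40.5 mm, Ī = 531 441 mm⁴.
Centroid: x̄ = ΣA·x / ΣA = 88 mm.
Transfer each piece to the vertical centroidal axis using Ī + A·d² with d = x − 88:
  web: d = 0 mm → contributes +36586.7 mm⁴
  top flange (beyond web): d = 47.5 mm → contributes +2 724 516 mm⁴
  bottom flange (beyond web): d = -47.5 mm → contributes +2 724 516 mm⁴
Total I = 5 485 619 mm⁴.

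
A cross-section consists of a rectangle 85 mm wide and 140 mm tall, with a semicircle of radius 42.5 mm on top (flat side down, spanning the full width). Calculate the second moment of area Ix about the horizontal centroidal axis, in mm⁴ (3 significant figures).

Ix ≈ 3.76 × 10⁷ mm⁴

Decompose the section into non-overlapping parts with the origin at the bottom-left of its bounding rectangle.
Rectangular body: 85 × 140, A = 11 900 mm², y = 70 mm, Ī = 19 436 667 mm⁴.
Semicircular cap: semicircle r = 42.5, A = 2837.3 mm², y = 158.04 mm, Ī = 358 086 mm⁴.
Centroid: ȳ = ΣA·y / ΣA = 86.949 mm.
Transfer each piece to the horizontal centroidal axis using Ī + A·d² with d = y − 86.949:
  rectangular body: d = -16.949 mm → contributes +22 855 245 mm⁴
  semicircular cap: d = 71.088 mm → contributes +14 696 289 mm⁴
Total I = 37 551 533 mm⁴.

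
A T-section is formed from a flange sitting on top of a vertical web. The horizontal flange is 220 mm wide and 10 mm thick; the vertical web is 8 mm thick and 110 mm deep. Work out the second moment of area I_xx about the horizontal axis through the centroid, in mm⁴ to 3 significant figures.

I_xx ≈ 3.17 × 10⁶ mm⁴

Treat the section as a set of non-overlapping primitives; coordinates are from the bounding-box lower-left.
Flange: 220 × 10, A = 2 200 mm², y = 115 mm, Ī = 18 333 mm⁴.
Web: 8 × 110, A = 880 mm², y = 55 mm, Ī = 887 333 mm⁴.
Centroid: ȳ = ΣA·y / ΣA = 97.857 mm.
Transfer each piece to the horizontal axis through the centroid using Ī + A·d² with d = y − 97.857:
  flange: d = 17.143 mm → contributes +664 864 mm⁴
  web: d = -42.857 mm → contributes +2 503 660 mm⁴
Total I = 3 168 524 mm⁴.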